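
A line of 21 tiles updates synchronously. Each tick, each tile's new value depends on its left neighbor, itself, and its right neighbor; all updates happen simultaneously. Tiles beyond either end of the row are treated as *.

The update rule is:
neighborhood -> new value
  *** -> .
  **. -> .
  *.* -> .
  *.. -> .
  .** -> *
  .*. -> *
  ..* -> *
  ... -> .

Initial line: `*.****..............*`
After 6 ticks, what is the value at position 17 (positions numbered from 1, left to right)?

tick 1: ..*................**
tick 2: .**...............**.
tick 3: .*...............**..
tick 4: .*..............**..*
tick 5: .*.............**..**
tick 6: .*............**..**.
position 17 holds .

.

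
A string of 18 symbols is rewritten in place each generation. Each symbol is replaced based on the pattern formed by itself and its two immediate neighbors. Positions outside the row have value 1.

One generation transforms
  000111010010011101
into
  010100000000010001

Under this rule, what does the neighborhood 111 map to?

0

At position 4 the neighborhood is 111; the next row has 0 there.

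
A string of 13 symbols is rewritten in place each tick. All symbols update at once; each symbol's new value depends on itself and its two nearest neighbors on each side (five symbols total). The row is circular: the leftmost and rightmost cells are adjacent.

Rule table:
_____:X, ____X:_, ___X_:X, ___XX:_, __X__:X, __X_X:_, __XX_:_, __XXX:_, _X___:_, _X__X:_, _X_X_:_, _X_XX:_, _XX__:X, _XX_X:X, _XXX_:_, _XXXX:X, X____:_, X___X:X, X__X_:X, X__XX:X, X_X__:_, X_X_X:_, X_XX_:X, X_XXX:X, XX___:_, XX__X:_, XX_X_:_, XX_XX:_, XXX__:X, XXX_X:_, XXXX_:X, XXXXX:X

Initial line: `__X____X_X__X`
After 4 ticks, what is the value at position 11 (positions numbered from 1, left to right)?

_

tick 1: _XX___X____XX
tick 2: _XX_XXX_____X
tick 3: _XX_X_X__X_X_
tick 4: X_X_____X____
position 11 holds _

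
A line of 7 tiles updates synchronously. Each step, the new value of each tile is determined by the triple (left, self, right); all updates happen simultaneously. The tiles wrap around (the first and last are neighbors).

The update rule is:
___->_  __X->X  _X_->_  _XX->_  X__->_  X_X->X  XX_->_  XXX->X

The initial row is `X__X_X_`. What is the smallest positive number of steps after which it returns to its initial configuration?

7

__X_X_X
_X_X_X_
X_X_X__
_X_X__X
X_X__X_
_X__X_X
X__X_X_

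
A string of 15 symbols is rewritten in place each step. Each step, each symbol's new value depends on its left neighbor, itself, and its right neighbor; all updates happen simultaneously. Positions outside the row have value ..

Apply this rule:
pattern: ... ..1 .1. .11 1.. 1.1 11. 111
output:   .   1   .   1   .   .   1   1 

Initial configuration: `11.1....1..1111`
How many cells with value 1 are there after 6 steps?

12

11.....1..11111
11....1..111111
11...1..1111111
11..1..11111111
11.1..111111111
11...1111111111
count of 1: 12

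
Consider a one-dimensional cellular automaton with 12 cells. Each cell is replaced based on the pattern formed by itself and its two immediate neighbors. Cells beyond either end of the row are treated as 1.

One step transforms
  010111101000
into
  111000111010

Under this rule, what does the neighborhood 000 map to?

1

At position 10 the neighborhood is 000; the next row has 1 there.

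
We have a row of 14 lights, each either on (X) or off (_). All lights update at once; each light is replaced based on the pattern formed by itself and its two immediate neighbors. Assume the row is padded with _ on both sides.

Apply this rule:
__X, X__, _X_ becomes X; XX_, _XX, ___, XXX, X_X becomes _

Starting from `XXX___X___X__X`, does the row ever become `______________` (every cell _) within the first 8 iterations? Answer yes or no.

no

___X_XXX_XXXXX
__XX__________
_X__X_________
XXXXXX________
______X_______
_____XXX______
____X___X_____
___XXX_XXX____
iteration 8 is ___XXX_XXX____, still not uniform _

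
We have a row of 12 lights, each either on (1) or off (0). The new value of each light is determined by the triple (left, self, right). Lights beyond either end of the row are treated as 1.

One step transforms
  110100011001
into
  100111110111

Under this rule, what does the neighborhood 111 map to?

At position 0 the neighborhood is 111; the next row has 1 there.

1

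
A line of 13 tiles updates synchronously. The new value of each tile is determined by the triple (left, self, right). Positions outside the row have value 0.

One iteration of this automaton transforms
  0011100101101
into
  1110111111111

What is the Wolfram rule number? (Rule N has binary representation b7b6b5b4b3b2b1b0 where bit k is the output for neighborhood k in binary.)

127

position 3: 111 → 0  (bit 7 = 0)
position 4: 110 → 1  (bit 6 = 1)
position 8: 101 → 1  (bit 5 = 1)
position 5: 100 → 1  (bit 4 = 1)
position 2: 011 → 1  (bit 3 = 1)
position 7: 010 → 1  (bit 2 = 1)
position 1: 001 → 1  (bit 1 = 1)
position 0: 000 → 1  (bit 0 = 1)
bits b7..b0 = 01111111 = 127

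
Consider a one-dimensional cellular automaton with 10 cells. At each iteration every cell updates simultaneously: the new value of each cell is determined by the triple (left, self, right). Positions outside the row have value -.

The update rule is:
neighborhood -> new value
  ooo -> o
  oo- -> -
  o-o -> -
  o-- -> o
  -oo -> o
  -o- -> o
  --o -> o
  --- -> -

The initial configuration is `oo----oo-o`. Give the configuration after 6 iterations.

o-o--oo--o
o-oooo-ooo
o-ooo--oo-
o-oo-ooo-o
o-o--oo--o  (repeats iteration 1; period 4)
iteration 6: o-oooo-ooo

o-oooo-ooo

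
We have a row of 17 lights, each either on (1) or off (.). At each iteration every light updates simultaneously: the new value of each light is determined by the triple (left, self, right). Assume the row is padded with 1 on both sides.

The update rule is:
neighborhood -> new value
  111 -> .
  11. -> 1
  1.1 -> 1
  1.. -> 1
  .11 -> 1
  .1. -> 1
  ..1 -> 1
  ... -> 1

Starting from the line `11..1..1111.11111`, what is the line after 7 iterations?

.1111111..111....
11.....1111.11111
.1111111..111....  (repeats iteration 1; period 2)
iteration 7: .1111111..111....

.1111111..111....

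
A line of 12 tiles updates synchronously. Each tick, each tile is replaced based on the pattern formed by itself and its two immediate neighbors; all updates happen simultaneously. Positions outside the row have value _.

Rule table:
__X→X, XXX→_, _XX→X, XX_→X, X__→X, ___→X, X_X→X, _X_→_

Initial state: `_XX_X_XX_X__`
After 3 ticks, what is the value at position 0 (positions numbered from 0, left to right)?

_

XXXX_XXXX_XX
X__XXX__XXXX
_XXX_XXXX__X
position 0 holds _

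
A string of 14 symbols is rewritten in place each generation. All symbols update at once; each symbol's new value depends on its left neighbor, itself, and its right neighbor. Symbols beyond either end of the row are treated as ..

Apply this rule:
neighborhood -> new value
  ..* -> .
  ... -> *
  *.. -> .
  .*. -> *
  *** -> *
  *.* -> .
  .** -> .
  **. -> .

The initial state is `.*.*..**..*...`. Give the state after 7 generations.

generation 1: .*.*......*.**
generation 2: .*.*.****.*...
generation 3: .*.*..**..*.**
generation 4: .*.*......*...
generation 5: .*.*.****.*.**
generation 6: .*.*..**..*...  (repeats generation 0; period 6)
generation 7: .*.*......*.**

.*.*......*.**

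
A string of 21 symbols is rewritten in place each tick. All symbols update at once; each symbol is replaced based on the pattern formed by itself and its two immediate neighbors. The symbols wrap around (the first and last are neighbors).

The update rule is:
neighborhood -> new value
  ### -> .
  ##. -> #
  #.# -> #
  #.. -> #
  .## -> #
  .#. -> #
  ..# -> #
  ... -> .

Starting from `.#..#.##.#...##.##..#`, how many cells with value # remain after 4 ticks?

###########.#########
..........###........
.........##.##.......
........#######......
count of #: 7

7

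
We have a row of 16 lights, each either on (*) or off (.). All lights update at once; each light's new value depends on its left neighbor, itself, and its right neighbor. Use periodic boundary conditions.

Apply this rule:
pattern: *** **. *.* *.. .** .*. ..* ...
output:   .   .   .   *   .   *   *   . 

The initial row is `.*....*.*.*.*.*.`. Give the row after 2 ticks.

***..**.*.*.*.**
...**...*.*.*...

...**...*.*.*...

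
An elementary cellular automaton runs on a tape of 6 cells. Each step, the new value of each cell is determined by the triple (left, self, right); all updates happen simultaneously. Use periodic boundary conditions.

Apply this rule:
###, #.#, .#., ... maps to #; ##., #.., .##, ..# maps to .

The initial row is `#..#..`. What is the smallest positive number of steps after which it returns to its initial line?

1

#..#..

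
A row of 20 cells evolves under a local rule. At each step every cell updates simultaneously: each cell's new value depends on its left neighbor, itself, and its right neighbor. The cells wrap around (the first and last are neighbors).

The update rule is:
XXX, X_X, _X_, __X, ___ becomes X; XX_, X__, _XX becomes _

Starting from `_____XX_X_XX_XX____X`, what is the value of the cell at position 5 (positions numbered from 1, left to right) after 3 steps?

_

_XXXX__XXX__X___XXXX
X_XX__X_X__XX_XX_XX_
XX___XXXX_X__X__X__X
position 5 holds _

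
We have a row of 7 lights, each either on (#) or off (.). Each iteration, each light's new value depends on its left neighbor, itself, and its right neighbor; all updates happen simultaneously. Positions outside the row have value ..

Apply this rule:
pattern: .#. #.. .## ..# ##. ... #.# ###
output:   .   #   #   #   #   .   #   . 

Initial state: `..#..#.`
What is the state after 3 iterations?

iteration 1: .#.##.#
iteration 2: #.####.
iteration 3: .##..##

.##..##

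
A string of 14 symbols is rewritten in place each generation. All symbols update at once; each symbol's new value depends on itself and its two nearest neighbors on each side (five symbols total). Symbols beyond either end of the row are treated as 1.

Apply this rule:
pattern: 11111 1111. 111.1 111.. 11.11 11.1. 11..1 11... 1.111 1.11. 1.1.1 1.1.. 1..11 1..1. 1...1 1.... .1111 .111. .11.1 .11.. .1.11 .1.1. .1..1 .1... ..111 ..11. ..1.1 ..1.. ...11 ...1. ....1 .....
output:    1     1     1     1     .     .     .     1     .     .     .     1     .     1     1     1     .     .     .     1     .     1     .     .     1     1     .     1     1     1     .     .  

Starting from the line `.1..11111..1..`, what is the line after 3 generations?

..11.1.11.11..

.1..1.111.11..
.1.1....1..1..
..11.1.11.11..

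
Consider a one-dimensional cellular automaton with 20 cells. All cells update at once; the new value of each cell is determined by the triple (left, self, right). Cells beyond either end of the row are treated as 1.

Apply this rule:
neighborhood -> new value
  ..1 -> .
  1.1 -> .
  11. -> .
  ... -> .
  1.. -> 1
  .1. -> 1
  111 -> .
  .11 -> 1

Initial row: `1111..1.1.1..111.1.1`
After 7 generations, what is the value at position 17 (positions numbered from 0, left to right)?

generation 1: ....1.1.1.11.1...1.1
generation 2: 1...1.1.1.1..11..1.1
generation 3: .1..1.1.1.11.1.1.1.1
generation 4: .11.1.1.1.1..1.1.1.1
generation 5: .1..1.1.1.11.1.1.1.1  (repeats generation 3; period 2)
generation 7: .1..1.1.1.11.1.1.1.1
position 17 holds 1

1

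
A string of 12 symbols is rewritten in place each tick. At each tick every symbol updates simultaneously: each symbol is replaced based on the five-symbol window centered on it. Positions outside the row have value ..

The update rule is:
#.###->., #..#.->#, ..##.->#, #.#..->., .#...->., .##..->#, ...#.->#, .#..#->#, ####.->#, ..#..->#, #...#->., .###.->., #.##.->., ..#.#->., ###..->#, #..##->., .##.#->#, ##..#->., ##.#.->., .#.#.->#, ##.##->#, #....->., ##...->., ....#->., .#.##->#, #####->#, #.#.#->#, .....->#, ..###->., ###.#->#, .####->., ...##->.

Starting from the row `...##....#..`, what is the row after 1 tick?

#..##...##..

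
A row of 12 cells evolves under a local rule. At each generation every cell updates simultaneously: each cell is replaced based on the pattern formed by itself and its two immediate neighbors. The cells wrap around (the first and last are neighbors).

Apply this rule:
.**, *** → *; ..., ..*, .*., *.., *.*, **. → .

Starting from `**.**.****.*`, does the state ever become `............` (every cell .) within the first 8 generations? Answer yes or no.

yes

*..*..***..*
......**...*
......*.....
............
all cells are . at generation 4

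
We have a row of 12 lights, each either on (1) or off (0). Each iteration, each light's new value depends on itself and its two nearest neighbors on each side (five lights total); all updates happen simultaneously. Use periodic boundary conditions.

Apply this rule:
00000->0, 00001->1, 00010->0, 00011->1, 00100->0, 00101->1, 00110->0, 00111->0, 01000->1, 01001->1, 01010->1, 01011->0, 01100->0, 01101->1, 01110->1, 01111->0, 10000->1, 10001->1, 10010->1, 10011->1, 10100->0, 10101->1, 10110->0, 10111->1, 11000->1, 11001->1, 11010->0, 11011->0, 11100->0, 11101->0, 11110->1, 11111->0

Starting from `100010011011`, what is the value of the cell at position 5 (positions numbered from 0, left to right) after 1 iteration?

1

011001101011
position 5 holds 1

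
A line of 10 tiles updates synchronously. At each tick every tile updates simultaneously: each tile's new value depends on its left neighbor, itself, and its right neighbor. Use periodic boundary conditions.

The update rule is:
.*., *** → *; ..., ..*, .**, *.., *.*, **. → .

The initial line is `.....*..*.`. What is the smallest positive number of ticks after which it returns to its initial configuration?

.....*..*.

1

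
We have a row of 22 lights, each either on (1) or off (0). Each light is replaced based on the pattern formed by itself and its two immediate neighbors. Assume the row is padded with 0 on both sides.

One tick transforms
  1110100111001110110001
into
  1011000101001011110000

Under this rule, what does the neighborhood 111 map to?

0

At position 1 the neighborhood is 111; the next row has 0 there.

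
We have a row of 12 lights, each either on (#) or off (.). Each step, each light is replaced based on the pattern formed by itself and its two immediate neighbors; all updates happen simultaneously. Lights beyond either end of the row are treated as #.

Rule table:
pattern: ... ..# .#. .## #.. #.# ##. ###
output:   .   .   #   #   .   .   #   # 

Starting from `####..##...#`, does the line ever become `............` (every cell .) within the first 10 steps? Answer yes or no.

no

####..##...#  (fixed point — unchanged through step 10)
step 10 is ####..##...#, still not uniform .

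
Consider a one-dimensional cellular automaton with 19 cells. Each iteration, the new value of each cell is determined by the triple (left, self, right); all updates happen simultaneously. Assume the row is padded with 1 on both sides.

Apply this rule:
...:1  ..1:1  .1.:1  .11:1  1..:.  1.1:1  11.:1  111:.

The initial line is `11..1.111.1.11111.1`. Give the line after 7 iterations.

iteration 1: .1.1111.11111...111
iteration 2: 1111..111...1.111..
iteration 3: ...1.11.1.11111.1.1
iteration 4: .1111111111...11111
iteration 5: 11........1.111....
iteration 6: .1.1111111111.1.111
iteration 7: 1111........11111..

1111........11111..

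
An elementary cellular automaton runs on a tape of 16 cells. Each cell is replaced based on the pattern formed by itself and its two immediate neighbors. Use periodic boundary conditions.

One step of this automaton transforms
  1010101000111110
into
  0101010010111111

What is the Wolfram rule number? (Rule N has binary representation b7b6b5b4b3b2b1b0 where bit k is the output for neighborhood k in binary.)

position 11: 111 → 1  (bit 7 = 1)
position 14: 110 → 1  (bit 6 = 1)
position 1: 101 → 1  (bit 5 = 1)
position 7: 100 → 0  (bit 4 = 0)
position 10: 011 → 1  (bit 3 = 1)
position 0: 010 → 0  (bit 2 = 0)
position 9: 001 → 0  (bit 1 = 0)
position 8: 000 → 1  (bit 0 = 1)
bits b7..b0 = 11101001 = 233

233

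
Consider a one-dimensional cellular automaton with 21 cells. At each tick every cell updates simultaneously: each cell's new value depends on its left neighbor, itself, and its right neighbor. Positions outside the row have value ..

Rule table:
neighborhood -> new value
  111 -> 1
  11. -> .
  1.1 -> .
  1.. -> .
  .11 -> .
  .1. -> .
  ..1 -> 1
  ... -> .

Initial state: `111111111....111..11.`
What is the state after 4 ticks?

..1.1....1....1......

.1111111....1.1..1...
1.11111....1....1....
...111....1....1.....
..1.1....1....1......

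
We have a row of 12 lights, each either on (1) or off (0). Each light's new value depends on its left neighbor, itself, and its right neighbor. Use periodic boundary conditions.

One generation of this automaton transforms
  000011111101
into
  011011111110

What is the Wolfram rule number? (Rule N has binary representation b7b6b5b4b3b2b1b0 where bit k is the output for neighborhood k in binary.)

position 5: 111 → 1  (bit 7 = 1)
position 9: 110 → 1  (bit 6 = 1)
position 10: 101 → 1  (bit 5 = 1)
position 0: 100 → 0  (bit 4 = 0)
position 4: 011 → 1  (bit 3 = 1)
position 11: 010 → 0  (bit 2 = 0)
position 3: 001 → 0  (bit 1 = 0)
position 1: 000 → 1  (bit 0 = 1)
bits b7..b0 = 11101001 = 233

233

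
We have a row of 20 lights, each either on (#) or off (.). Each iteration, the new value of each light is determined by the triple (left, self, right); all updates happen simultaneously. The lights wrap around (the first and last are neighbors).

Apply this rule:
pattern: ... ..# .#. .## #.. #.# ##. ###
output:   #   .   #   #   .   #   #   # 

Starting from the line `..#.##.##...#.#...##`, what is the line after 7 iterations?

iteration 1: ..#######.#.###.#.##
iteration 2: ..##################
iteration 3: ..##################  (fixed point — unchanged through iteration 7)

..##################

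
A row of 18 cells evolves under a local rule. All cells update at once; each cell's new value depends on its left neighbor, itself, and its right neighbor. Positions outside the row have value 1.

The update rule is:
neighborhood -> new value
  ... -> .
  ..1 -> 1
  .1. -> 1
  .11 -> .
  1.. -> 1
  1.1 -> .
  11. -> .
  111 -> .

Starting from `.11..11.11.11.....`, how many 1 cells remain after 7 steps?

...11........1...1
1.1..1......111.1.
..11111....1....1.
11.....1..111..11.
..1...1111...11...
1111.1....1.1..1.1
.....11..11.1111..
count of 1: 8

8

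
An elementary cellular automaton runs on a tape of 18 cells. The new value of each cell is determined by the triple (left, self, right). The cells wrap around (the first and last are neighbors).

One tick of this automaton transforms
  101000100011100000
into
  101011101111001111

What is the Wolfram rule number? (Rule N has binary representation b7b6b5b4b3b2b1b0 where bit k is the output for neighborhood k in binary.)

143

position 11: 111 → 1  (bit 7 = 1)
position 12: 110 → 0  (bit 6 = 0)
position 1: 101 → 0  (bit 5 = 0)
position 3: 100 → 0  (bit 4 = 0)
position 10: 011 → 1  (bit 3 = 1)
position 0: 010 → 1  (bit 2 = 1)
position 5: 001 → 1  (bit 1 = 1)
position 4: 000 → 1  (bit 0 = 1)
bits b7..b0 = 10001111 = 143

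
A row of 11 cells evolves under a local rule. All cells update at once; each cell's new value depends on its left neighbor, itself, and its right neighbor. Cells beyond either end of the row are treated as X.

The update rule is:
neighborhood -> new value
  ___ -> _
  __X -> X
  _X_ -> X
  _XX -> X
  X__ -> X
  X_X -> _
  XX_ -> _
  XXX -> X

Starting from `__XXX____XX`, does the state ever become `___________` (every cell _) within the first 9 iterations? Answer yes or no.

no

iteration 1: XXXX_X__XXX
iteration 2: XXX__XXXXXX
iteration 3: XX_XXXXXXXX
iteration 4: X__XXXXXXXX
iteration 5: _XXXXXXXXXX
iteration 6: _XXXXXXXXXX  (fixed point — unchanged through iteration 9)
iteration 9 is _XXXXXXXXXX, still not uniform _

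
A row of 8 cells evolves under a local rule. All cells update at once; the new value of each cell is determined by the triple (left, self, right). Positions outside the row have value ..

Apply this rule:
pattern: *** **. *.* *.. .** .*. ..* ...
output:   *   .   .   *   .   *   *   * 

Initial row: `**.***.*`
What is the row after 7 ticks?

.*.**.*.

....*..*
********
.******.
*.****.*
*..**..*
***..***
.*.**.*.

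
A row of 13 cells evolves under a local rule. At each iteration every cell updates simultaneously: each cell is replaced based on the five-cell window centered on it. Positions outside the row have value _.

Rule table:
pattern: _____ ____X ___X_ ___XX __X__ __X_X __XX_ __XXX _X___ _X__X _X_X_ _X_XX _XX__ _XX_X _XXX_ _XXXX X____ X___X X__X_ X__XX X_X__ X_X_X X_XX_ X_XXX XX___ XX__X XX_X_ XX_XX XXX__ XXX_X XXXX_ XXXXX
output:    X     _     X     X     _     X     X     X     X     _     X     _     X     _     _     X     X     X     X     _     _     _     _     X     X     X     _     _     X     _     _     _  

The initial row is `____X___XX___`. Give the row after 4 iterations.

XX__XX______X

XX_X_XXXXXXXX
X____XX_____X
_XX_XXXXXX_X_
XX__XX______X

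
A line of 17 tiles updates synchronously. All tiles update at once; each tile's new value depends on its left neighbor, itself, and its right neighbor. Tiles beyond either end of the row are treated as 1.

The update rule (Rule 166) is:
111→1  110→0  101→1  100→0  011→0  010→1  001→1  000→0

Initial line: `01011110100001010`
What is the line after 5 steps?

11101101100011111
11010010000101111
10110110001110111
01001000010101011
11011000111111101

11011000111111101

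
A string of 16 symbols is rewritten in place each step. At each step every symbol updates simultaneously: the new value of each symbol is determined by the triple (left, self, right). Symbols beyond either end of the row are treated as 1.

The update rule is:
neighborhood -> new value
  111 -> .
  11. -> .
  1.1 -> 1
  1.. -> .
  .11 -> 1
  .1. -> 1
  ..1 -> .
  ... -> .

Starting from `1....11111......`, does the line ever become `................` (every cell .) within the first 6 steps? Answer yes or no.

no

.....1..........
.....1..........  (fixed point — unchanged through step 6)
step 6 is .....1.........., still not uniform .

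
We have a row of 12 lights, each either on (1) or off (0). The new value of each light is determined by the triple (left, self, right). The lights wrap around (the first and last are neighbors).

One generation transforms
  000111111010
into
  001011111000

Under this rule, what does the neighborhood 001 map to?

1

At position 2 the neighborhood is 001; the next row has 1 there.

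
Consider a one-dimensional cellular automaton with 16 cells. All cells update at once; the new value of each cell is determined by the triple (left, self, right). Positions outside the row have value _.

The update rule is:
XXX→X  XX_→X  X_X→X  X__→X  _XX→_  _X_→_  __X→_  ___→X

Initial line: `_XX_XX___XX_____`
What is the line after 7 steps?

step 1: __XX_XXX__XXXXXX
step 2: X__XX_XXX__XXXXX
step 3: _X__XX_XXX__XXXX
step 4: __X__XX_XXX__XXX
step 5: X__X__XX_XXX__XX
step 6: _X__X__XX_XXX__X
step 7: __X__X__XX_XXX__

__X__X__XX_XXX__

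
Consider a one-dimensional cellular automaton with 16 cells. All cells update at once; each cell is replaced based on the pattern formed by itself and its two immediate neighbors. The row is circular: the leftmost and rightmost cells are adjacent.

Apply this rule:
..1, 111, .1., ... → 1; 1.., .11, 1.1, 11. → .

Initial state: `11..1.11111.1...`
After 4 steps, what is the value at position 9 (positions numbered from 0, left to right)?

.

...11..111..1.11
.11...1.1..11...
1...111.1.1...11
..11.1..1.1.11.1
position 9 holds .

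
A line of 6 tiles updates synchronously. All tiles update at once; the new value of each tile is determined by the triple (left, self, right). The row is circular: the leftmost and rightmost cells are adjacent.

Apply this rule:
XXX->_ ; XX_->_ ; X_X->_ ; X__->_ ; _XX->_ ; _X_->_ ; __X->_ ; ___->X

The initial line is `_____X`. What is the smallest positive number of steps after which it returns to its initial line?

_XXX__
_____X

2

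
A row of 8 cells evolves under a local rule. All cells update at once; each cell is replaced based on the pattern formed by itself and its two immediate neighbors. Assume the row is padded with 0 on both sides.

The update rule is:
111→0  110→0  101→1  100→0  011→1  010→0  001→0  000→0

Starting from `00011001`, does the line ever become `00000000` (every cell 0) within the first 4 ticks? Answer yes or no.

yes

00010000
00000000
all cells are 0 at tick 2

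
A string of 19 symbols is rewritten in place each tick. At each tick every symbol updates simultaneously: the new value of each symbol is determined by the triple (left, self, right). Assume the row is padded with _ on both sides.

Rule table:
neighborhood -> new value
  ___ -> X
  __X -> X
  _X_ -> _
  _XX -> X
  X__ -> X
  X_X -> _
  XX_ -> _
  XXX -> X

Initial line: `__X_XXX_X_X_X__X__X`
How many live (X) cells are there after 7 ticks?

11

tick 1: XX__XX_______XX_XX_
tick 2: X_XXX_XXXXXXXX__X_X
tick 3: __XX__XXXXXXX_XX___
tick 4: XXX_XXXXXXXX__X_XXX
tick 5: XX__XXXXXXX_XX__XX_
tick 6: X_XXXXXXXX__X_XXX_X
tick 7: __XXXXXXX_XX__XX___
count of X: 11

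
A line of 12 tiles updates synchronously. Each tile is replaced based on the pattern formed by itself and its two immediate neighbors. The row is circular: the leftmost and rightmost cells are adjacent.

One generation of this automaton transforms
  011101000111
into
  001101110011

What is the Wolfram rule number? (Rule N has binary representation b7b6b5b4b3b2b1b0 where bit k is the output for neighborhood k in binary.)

213

position 2: 111 → 1  (bit 7 = 1)
position 3: 110 → 1  (bit 6 = 1)
position 0: 101 → 0  (bit 5 = 0)
position 6: 100 → 1  (bit 4 = 1)
position 1: 011 → 0  (bit 3 = 0)
position 5: 010 → 1  (bit 2 = 1)
position 8: 001 → 0  (bit 1 = 0)
position 7: 000 → 1  (bit 0 = 1)
bits b7..b0 = 11010101 = 213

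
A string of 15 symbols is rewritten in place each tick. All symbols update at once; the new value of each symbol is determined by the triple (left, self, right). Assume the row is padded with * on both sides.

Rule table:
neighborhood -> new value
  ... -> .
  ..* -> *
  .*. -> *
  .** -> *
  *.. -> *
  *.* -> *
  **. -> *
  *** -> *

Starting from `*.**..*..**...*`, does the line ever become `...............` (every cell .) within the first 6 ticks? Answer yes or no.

no

tick 1: ************.**
tick 2: ***************
tick 3: ***************  (fixed point — unchanged through tick 6)
tick 6 is ***************, still not uniform .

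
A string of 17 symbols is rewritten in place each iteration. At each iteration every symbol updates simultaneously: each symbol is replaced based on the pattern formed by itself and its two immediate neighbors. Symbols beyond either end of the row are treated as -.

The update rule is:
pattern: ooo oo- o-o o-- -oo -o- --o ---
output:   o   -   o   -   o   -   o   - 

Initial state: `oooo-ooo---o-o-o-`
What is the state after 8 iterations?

---o-o-o---------

ooo-ooo---o-o-o--
oo-ooo---o-o-o---
o-ooo---o-o-o----
-ooo---o-o-o-----
ooo---o-o-o------
oo---o-o-o-------
o---o-o-o--------
---o-o-o---------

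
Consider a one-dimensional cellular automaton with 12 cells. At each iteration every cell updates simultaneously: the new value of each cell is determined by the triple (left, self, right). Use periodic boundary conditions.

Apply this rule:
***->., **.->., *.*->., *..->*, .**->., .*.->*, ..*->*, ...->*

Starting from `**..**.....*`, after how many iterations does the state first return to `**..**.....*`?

2

..**..*****.
**..**.....*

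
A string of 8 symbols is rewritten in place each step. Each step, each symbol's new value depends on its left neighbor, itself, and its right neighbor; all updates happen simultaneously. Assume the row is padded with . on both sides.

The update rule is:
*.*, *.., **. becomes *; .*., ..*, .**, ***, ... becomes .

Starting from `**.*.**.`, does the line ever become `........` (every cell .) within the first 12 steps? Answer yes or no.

step 1: .**.*.**
step 2: ..**.*.*
step 3: ...**.*.
step 4: ....**.*
step 5: .....**.
step 6: ......**
step 7: .......*
step 8: ........
all cells are . at step 8

yes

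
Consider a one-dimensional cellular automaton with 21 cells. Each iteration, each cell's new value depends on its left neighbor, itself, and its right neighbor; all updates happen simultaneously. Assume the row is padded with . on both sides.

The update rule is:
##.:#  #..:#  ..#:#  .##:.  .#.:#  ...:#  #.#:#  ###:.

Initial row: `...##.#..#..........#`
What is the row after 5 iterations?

#.###################

iteration 1: ###.#################
iteration 2: ..##................#
iteration 3: ##.##################
iteration 4: .##.................#
iteration 5: #.###################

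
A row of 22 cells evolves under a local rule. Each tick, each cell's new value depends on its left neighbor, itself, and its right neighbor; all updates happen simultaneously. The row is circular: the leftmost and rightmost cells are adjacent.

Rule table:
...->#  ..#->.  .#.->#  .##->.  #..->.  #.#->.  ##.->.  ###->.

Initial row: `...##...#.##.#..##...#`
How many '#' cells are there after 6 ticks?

13

.#....#.#....#.....#.#
.#.##.#.#.##.#.###.#.#
.#....#.#....#.....#.#  (repeats tick 1; period 2)
tick 6: .#.##.#.#.##.#.###.#.#
count of #: 13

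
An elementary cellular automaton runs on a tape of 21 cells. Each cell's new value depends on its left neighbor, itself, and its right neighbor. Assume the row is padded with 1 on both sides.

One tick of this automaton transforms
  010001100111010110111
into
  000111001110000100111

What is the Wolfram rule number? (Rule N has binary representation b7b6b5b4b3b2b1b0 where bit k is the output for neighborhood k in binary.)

139

position 10: 111 → 1  (bit 7 = 1)
position 6: 110 → 0  (bit 6 = 0)
position 0: 101 → 0  (bit 5 = 0)
position 2: 100 → 0  (bit 4 = 0)
position 5: 011 → 1  (bit 3 = 1)
position 1: 010 → 0  (bit 2 = 0)
position 4: 001 → 1  (bit 1 = 1)
position 3: 000 → 1  (bit 0 = 1)
bits b7..b0 = 10001011 = 139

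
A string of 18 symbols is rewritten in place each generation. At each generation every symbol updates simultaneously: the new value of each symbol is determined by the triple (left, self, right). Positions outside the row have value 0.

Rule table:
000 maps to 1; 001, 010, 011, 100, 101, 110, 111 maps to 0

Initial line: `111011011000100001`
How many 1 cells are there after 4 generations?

generation 1: 000000000010001100
generation 2: 111111111000100001
generation 3: 000000000010001100  (repeats generation 1; period 2)
generation 4: 111111111000100001
count of 1: 11

11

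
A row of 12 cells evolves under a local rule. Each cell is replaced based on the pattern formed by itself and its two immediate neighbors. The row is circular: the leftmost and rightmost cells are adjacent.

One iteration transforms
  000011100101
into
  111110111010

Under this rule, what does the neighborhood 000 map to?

1

At position 1 the neighborhood is 000; the next row has 1 there.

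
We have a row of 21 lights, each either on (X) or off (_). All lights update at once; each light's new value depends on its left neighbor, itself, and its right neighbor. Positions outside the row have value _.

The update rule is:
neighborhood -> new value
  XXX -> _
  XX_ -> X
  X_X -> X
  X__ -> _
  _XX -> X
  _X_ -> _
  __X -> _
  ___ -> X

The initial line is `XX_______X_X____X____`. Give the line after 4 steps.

XX_XXXXX__X__XX___XXX
XXXX___X_____XX_X_X_X
X__X_X___XXX_XXX_X_X_
____X__X_X_XXX_XX_X__

____X__X_X_XXX_XX_X__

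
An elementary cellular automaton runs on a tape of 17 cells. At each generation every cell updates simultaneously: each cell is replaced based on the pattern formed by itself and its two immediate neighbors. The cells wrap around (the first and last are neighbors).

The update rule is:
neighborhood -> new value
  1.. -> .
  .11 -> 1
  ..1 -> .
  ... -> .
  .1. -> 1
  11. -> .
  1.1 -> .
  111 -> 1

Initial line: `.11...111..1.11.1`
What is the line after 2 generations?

.1....11...1.1..1
.1....1....1.1..1

.1....1....1.1..1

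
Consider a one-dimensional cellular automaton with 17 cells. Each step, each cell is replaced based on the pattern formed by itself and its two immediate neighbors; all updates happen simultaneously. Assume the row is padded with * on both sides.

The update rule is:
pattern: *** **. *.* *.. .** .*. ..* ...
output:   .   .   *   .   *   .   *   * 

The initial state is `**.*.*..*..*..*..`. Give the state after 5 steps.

..*.*..*..*..*..*
.*.*..*..*..*..**
*.*..*..*..*..**.
.*..*..*..*..**.*
*..*..*..*..**.**

*..*..*..*..**.**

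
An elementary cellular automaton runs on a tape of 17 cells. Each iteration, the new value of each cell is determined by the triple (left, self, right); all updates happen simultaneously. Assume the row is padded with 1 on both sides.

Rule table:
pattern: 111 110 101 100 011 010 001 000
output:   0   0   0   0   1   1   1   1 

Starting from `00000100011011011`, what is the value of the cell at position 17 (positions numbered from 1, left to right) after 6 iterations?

01111101110010010
01000001000110110
01011111011100100
01010000010001101
01010111110111001
01010100000100011
position 17 holds 1

1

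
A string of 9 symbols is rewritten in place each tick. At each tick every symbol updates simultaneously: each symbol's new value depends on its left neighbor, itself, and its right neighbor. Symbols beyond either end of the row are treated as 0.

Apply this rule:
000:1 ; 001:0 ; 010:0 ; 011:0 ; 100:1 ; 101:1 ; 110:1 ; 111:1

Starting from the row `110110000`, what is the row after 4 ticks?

010011011

011011111
001101111
100110111
010011011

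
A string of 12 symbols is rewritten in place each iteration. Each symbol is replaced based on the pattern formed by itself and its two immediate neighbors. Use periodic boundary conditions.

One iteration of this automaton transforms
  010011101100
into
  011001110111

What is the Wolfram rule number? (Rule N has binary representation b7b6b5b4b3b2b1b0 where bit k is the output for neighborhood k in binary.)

position 5: 111 → 1  (bit 7 = 1)
position 6: 110 → 1  (bit 6 = 1)
position 7: 101 → 1  (bit 5 = 1)
position 2: 100 → 1  (bit 4 = 1)
position 4: 011 → 0  (bit 3 = 0)
position 1: 010 → 1  (bit 2 = 1)
position 0: 001 → 0  (bit 1 = 0)
position 11: 000 → 1  (bit 0 = 1)
bits b7..b0 = 11110101 = 245

245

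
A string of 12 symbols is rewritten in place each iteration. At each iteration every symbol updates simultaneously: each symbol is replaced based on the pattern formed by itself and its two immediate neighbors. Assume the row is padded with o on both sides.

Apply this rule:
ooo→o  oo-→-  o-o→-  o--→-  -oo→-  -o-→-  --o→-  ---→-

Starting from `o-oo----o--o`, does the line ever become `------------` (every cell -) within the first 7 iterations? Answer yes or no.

yes

------------
all cells are - at iteration 1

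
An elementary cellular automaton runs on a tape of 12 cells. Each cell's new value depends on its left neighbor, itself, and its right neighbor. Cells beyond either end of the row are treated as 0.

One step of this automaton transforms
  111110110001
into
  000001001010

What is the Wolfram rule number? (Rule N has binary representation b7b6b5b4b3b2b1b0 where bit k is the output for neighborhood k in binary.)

50

position 1: 111 → 0  (bit 7 = 0)
position 4: 110 → 0  (bit 6 = 0)
position 5: 101 → 1  (bit 5 = 1)
position 8: 100 → 1  (bit 4 = 1)
position 0: 011 → 0  (bit 3 = 0)
position 11: 010 → 0  (bit 2 = 0)
position 10: 001 → 1  (bit 1 = 1)
position 9: 000 → 0  (bit 0 = 0)
bits b7..b0 = 00110010 = 50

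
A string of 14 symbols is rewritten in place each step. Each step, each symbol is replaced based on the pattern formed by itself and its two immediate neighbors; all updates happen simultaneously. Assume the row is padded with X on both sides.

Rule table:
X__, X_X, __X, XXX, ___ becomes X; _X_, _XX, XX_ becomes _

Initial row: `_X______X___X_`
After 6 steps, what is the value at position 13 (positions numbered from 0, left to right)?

X_XXXXXX_XXX_X
_X_XXXX_X_X_X_
X_X_XX_X_X_X_X
_X_X__X_X_X_X_
X_X_XX_X_X_X_X  (repeats step 3; period 2)
step 6: _X_X__X_X_X_X_
position 13 holds _

_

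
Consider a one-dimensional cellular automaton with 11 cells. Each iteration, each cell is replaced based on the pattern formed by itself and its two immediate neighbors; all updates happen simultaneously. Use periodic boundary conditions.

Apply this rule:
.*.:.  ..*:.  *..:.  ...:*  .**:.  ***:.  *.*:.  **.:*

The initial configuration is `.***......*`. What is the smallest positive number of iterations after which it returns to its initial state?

22

iteration 1: ...*.****..
iteration 2: **......*.*
iteration 3: .*.****....
iteration 4: ......*.***
iteration 5: .****.....*
iteration 6: ....*.***..
iteration 7: ***.....*.*
iteration 8: ..*.***....
iteration 9: *.....*.***
iteration 10: *.***......
iteration 11: ....*.****.
iteration 12: ***......*.
iteration 13: ..*.****...
iteration 14: *......*.**
iteration 15: *.****.....
iteration 16: .....*.***.
iteration 17: ****.....*.
iteration 18: ...*.***...
iteration 19: **.....*.**
iteration 20: .*.***.....
iteration 21: .....*.****
iteration 22: .***......*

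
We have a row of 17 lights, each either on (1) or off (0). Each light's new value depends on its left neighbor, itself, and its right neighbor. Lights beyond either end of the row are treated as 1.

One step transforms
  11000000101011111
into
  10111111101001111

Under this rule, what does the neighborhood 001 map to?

1

At position 7 the neighborhood is 001; the next row has 1 there.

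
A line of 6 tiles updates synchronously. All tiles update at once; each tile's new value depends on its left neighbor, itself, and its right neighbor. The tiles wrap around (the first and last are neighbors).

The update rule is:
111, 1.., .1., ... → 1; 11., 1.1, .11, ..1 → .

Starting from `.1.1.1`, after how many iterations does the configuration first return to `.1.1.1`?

1

.1.1.1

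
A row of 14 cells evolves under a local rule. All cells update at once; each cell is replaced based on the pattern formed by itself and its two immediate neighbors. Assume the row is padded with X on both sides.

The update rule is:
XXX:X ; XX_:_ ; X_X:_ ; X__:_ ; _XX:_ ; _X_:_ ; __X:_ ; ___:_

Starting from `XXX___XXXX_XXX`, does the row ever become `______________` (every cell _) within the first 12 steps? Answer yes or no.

XX_____XX___XX
X____________X
______________
all cells are _ at step 3

yes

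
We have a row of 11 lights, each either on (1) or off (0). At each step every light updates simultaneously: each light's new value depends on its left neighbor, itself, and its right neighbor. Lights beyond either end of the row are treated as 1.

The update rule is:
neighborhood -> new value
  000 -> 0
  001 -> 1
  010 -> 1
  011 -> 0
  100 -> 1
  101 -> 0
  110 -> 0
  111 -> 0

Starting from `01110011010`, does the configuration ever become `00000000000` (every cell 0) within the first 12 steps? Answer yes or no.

step 1: 00001100010
step 2: 10010010110
step 3: 01111110000
step 4: 00000001001
step 5: 10000011110
step 6: 01000100000
step 7: 01101110001
step 8: 00000001010
step 9: 10000011010
step 10: 01000100010
step 11: 01101110110
step 12: 00000000000
all cells are 0 at step 12

yes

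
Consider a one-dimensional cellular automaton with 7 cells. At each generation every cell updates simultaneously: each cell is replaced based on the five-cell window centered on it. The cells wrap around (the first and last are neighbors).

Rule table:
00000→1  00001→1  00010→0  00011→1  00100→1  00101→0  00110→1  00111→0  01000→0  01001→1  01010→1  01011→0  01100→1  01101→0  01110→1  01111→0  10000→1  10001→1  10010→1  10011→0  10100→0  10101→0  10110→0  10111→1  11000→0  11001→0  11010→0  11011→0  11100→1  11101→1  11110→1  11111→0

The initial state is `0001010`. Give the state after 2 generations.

1100100
1101110

1101110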